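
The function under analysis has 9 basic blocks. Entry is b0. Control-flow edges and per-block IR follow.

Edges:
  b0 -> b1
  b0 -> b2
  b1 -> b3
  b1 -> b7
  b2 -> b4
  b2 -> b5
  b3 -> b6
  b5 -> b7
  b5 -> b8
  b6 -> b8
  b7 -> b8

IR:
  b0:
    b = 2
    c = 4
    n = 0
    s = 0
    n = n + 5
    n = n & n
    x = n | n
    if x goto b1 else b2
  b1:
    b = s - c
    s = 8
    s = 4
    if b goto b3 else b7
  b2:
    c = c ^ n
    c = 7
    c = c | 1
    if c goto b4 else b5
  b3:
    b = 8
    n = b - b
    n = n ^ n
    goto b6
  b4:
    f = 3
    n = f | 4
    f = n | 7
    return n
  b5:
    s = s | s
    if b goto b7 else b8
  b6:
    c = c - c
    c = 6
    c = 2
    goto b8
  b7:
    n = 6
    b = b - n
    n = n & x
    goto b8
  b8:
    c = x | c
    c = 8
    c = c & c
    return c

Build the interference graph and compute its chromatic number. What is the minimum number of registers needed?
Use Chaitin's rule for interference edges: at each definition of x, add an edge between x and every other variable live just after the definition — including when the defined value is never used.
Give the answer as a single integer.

Block summaries:
  b0 def {b,c,n,s,x} use ∅
  b1 def {b,s} use {c,s}
  b2 def {c} use {c,n}
  b3 def {b,n} use ∅
  b4 def {f,n} use ∅
  b5 def {s} use {b,s}
  b6 def {c} use {c}
  b7 def {b,n} use {b,x}
  b8 def {c} use {c,x}

Liveness:
  b0 li=∅ lo={b,c,n,s,x}
  b1 li={c,s,x} lo={b,c,x}
  b2 li={b,c,n,s,x} lo={b,c,s,x}
  b3 li={c,x} lo={c,x}
  b4 li=∅ lo=∅
  b5 li={b,c,s,x} lo={b,c,x}
  b6 li={c,x} lo={c,x}
  b7 li={b,c,x} lo={c,x}
  b8 li={c,x} lo=∅

Interference:
  b: {c,n,s,x}
  c: {b,n,s,x}
  f: {n}
  n: {b,c,f,s,x}
  s: {b,c,n,x}
  x: {b,c,n,s}

Registers:
  clique {b,c,n,s,x} ⇒ need ≥ 5
  assign b→R1 c→R2 f→R1 n→R0 s→R3 x→R4 — no edge inside a register ⇒ χ ≤ 5
  χ = 5

Answer: 5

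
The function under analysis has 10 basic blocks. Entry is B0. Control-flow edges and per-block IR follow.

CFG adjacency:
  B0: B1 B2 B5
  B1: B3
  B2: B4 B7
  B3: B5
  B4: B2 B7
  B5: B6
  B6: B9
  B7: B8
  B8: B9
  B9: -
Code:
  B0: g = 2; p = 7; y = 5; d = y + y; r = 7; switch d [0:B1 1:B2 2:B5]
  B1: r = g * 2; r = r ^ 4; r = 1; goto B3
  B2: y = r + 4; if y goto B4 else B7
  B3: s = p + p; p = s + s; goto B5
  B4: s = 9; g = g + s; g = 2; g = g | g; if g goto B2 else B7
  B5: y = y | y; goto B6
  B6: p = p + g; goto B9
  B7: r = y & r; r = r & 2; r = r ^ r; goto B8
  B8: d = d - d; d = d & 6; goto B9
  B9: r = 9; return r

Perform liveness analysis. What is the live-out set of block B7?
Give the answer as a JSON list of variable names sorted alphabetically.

Answer: ["d"]

Working:
Block summaries:
  B0: {d,g,p,r,y} / ∅
  B1: {r} / {g}
  B2: {y} / {r}
  B3: {p,s} / {p}
  B4: {g,s} / {g}
  B5: {y} / {y}
  B6: {p} / {g,p}
  B7: {r} / {r,y}
  B8: {d} / {d}
  B9: {r} / ∅

Backward fixpoint:
  B0: in=∅ out={d,g,p,r,y}
  B1: in={g,p,y} out={g,p,y}
  B2: in={d,g,r} out={d,g,r,y}
  B3: in={g,p,y} out={g,p,y}
  B4: in={d,g,r,y} out={d,g,r,y}
  B5: in={g,p,y} out={g,p}
  B6: in={g,p} out=∅
  B7: in={d,r,y} out={d}
  B8: in={d} out=∅
  B9: in=∅ out=∅

live-out(B7) = ["d"]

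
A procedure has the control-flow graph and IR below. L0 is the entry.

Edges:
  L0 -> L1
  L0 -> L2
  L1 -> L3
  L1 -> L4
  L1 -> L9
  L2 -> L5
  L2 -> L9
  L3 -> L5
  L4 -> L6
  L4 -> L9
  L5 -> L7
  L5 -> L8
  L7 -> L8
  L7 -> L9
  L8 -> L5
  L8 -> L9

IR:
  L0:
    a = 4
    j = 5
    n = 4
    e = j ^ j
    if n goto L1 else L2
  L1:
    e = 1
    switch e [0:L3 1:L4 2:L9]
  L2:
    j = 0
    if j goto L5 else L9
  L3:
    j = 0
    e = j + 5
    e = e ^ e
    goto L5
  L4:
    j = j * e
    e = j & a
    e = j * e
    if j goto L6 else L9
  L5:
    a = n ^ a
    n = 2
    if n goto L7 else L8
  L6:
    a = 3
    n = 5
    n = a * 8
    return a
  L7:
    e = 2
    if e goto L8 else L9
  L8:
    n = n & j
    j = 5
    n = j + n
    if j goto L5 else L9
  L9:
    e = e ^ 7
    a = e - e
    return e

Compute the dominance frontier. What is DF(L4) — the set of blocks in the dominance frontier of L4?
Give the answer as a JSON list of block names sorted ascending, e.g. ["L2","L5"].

Answer: ["L9"]

Analysis:
idom tree: L1←L0 L2←L0 L3←L1 L4←L1 L5←L0 L6←L4 L7←L5 L8←L5 L9←L0
Dom at joins:
  L5: preds {L2,L3,L8}: {L0,L2} ∩ {L0,L1,L3} ∩ {L0,L5,L8} = {L0}; idom=L0
  L8: preds {L5,L7}: {L0,L5} ∩ {L0,L5,L7} = {L0,L5}; idom=L5
  L9: preds {L1,L2,L4,L7,L8}: {L0,L1} ∩ {L0,L2} ∩ {L0,L1,L4} ∩ {L0,L5,L7} ∩ {L0,L5,L8} = {L0}; idom=L0

Frontier:
  join L5 pred L2: L2 stop@L0
  join L5 pred L3: L3→L1 stop@L0
  join L5 pred L8: L8→L5 stop@L0
  join L8 pred L5: · stop@L5
  join L8 pred L7: L7 stop@L5
  join L9 pred L1: L1 stop@L0
  join L9 pred L2: L2 stop@L0
  join L9 pred L4: L4→L1 stop@L0
  join L9 pred L7: L7→L5 stop@L0
  join L9 pred L8: L8→L5 stop@L0
  DF(L0)=∅
  DF(L1)={L5,L9}
  DF(L2)={L5,L9}
  DF(L3)={L5}
  DF(L4)={L9}
  DF(L5)={L5,L9}
  DF(L6)=∅
  DF(L7)={L8,L9}
  DF(L8)={L5,L9}
  DF(L9)=∅

DF(L4) = ["L9"]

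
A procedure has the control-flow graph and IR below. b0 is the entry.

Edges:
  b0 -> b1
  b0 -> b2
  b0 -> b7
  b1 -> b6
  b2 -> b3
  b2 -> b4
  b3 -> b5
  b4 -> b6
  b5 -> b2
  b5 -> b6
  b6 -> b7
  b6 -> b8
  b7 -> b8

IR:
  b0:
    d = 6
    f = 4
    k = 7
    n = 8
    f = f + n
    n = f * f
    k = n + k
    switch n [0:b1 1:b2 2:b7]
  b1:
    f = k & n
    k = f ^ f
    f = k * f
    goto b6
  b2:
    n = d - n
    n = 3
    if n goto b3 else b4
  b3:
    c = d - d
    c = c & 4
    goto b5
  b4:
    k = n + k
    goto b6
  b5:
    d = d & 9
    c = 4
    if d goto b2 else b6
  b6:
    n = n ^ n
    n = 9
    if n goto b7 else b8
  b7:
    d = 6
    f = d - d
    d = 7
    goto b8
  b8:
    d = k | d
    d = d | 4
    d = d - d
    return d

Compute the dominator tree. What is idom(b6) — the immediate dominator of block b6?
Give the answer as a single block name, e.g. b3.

idom tree: b1←b0 b2←b0 b3←b2 b4←b2 b5←b3 b6←b0 b7←b0 b8←b0
Dom at joins:
  b2: preds {b0,b5}: {b0} ∩ {b0,b2,b3,b5} = {b0}; idom=b0
  b6: preds {b1,b4,b5}: {b0,b1} ∩ {b0,b2,b4} ∩ {b0,b2,b3,b5} = {b0}; idom=b0
  b7: preds {b0,b6}: {b0} ∩ {b0,b6} = {b0}; idom=b0
  b8: preds {b6,b7}: {b0,b6} ∩ {b0,b7} = {b0}; idom=b0

idom(b6) = b0

Answer: b0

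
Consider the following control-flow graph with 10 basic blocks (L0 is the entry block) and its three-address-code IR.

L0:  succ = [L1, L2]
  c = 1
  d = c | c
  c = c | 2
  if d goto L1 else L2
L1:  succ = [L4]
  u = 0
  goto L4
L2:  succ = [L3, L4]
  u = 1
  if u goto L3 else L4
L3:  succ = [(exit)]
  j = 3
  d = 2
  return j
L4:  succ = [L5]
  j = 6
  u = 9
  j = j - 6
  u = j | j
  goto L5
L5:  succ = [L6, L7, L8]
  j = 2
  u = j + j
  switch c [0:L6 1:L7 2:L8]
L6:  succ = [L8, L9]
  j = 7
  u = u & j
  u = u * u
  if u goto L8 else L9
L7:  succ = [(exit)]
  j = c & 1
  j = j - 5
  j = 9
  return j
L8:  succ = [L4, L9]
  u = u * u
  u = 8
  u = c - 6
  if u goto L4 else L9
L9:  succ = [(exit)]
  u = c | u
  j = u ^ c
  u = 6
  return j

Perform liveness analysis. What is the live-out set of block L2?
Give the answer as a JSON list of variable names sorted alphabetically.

Answer: ["c"]

Analysis:
Per-block:
  L0: def={c,d} ue=∅
  L1: def={u} ue=∅
  L2: def={u} ue=∅
  L3: def={d,j} ue=∅
  L4: def={j,u} ue=∅
  L5: def={j,u} ue={c}
  L6: def={j,u} ue={u}
  L7: def={j} ue={c}
  L8: def={u} ue={c,u}
  L9: def={j,u} ue={c,u}

Live sets:
  live L0: ∅→{c}
  live L1: {c}→{c}
  live L2: {c}→{c}
  live L3: ∅→∅
  live L4: {c}→{c}
  live L5: {c}→{c,u}
  live L6: {c,u}→{c,u}
  live L7: {c}→∅
  live L8: {c,u}→{c,u}
  live L9: {c,u}→∅

live-out(L2) = ["c"]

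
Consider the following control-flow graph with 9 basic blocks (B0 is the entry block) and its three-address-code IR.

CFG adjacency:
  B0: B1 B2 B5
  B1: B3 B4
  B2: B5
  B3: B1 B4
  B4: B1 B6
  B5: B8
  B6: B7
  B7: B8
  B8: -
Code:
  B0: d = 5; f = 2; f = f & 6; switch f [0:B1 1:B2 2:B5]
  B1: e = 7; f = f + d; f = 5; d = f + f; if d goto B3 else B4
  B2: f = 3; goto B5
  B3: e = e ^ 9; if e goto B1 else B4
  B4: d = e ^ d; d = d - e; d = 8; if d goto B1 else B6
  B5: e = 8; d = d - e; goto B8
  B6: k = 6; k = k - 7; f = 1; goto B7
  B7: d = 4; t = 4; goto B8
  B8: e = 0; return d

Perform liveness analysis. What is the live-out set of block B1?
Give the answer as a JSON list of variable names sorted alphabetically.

Answer: ["d", "e", "f"]

Working:
def/use:
  B0 def {d,f} use ∅
  B1 def {d,e,f} use {d,f}
  B2 def {f} use ∅
  B3 def {e} use {e}
  B4 def {d} use {d,e}
  B5 def {d,e} use {d}
  B6 def {f,k} use ∅
  B7 def {d,t} use ∅
  B8 def {e} use {d}

Backward fixpoint:
  B0: in=∅ out={d,f}
  B1: in={d,f} out={d,e,f}
  B2: in={d} out={d}
  B3: in={d,e,f} out={d,e,f}
  B4: in={d,e,f} out={d,f}
  B5: in={d} out={d}
  B6: in=∅ out=∅
  B7: in=∅ out={d}
  B8: in={d} out=∅

live-out(B1) = ["d", "e", "f"]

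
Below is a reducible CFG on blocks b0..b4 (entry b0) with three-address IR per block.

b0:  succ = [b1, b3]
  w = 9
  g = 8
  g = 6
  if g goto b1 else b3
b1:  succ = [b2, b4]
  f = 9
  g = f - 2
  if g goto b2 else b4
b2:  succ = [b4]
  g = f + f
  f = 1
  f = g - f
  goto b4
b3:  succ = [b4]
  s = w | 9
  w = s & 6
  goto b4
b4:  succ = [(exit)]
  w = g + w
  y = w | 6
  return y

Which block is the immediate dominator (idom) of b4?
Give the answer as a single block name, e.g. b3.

idom tree: b1←b0 b2←b1 b3←b0 b4←b0
Dom at joins:
  b4: preds {b1,b2,b3}: {b0,b1} ∩ {b0,b1,b2} ∩ {b0,b3} = {b0}; idom=b0

idom(b4) = b0

Answer: b0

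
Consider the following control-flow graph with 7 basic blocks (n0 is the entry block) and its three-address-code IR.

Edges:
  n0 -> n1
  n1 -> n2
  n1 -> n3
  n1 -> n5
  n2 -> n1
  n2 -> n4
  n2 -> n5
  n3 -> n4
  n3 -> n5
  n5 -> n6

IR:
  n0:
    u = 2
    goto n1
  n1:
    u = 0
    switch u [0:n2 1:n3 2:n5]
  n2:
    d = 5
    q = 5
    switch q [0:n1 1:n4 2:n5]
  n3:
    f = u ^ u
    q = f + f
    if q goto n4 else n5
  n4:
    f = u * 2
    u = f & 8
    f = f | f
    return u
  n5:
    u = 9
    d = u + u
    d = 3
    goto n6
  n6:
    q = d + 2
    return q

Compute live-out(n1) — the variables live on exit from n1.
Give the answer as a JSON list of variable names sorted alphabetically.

Per-block:
  n0: def={u} ue=∅
  n1: def={u} ue=∅
  n2: def={d,q} ue=∅
  n3: def={f,q} ue={u}
  n4: def={f,u} ue={u}
  n5: def={d,u} ue=∅
  n6: def={q} ue={d}

Liveness:
  live n0: ∅→∅
  live n1: ∅→{u}
  live n2: {u}→{u}
  live n3: {u}→{u}
  live n4: {u}→∅
  live n5: ∅→{d}
  live n6: {d}→∅

live-out(n1) = ["u"]

Answer: ["u"]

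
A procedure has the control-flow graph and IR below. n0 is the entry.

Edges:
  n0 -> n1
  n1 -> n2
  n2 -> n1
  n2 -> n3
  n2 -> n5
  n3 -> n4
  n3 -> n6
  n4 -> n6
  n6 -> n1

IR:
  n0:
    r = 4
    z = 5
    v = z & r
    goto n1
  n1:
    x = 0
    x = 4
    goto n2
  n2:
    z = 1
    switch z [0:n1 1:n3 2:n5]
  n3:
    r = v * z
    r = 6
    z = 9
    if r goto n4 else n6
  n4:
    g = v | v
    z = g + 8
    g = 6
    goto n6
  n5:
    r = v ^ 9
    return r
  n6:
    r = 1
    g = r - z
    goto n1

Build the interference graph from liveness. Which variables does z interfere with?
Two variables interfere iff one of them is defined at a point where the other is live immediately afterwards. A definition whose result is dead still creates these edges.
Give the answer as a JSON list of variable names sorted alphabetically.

def/use:
  n0: {r,v,z} / ∅
  n1: {x} / ∅
  n2: {z} / ∅
  n3: {r,z} / {v,z}
  n4: {g,z} / {v}
  n5: {r} / {v}
  n6: {g,r} / {z}

Live sets:
  n0: in=∅ out={v}
  n1: in={v} out={v}
  n2: in={v} out={v,z}
  n3: in={v,z} out={v,z}
  n4: in={v} out={v,z}
  n5: in={v} out=∅
  n6: in={v,z} out={v}

Interfere edges:
  g: {v,z}
  r: {v,z}
  v: {g,r,x,z}
  x: {v}
  z: {g,r,v}

N(z) = ["g", "r", "v"]

Answer: ["g", "r", "v"]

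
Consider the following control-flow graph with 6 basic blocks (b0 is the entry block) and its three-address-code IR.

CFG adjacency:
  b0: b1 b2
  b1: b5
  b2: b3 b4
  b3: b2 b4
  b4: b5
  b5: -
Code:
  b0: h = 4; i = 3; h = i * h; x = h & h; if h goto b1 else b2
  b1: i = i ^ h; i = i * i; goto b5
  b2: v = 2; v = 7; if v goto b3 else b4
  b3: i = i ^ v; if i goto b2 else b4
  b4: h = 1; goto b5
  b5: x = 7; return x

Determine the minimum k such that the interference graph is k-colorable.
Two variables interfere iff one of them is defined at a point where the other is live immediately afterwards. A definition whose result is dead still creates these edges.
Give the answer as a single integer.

Answer: 3

Derivation:
Block summaries:
  b0: {h,i,x} / ∅
  b1: {i} / {h,i}
  b2: {v} / ∅
  b3: {i} / {i,v}
  b4: {h} / ∅
  b5: {x} / ∅

Backward fixpoint:
  live b0: ∅→{h,i}
  live b1: {h,i}→∅
  live b2: {i}→{i,v}
  live b3: {i,v}→{i}
  live b4: ∅→∅
  live b5: ∅→∅

Conflict graph:
  h↔{i,x}
  i↔{h,v,x}
  v↔{i}
  x↔{h,i}

Registers:
  {h,i,x} pairwise interfere (3-clique) ⇒ χ ≥ 3
  3-colouring: R0={i}  R1={h,v}  R2={x}
  χ = 3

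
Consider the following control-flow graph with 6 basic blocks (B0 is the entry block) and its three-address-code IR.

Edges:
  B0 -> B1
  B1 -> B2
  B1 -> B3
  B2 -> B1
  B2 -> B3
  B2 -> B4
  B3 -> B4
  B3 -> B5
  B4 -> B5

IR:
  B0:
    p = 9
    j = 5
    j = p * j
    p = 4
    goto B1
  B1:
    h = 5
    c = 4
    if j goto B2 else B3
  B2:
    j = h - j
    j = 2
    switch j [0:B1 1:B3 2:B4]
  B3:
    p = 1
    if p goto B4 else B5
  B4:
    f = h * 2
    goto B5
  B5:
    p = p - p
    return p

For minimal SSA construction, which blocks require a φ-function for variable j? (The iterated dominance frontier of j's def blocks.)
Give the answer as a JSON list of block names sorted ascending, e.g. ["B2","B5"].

Answer: ["B1", "B3", "B4", "B5"]

Analysis:
idom tree: B1←B0 B2←B1 B3←B1 B4←B1 B5←B1
Join-block Dom:
  B1: preds {B0,B2}: {B0} ∩ {B0,B1,B2} = {B0}; idom=B0
  B3: preds {B1,B2}: {B0,B1} ∩ {B0,B1,B2} = {B0,B1}; idom=B1
  B4: preds {B2,B3}: {B0,B1,B2} ∩ {B0,B1,B3} = {B0,B1}; idom=B1
  B5: preds {B3,B4}: {B0,B1,B3} ∩ {B0,B1,B4} = {B0,B1}; idom=B1

DF derivation:
  B1←B0: walk · to B0
  B1←B2: walk B2→B1 to B0
  B3←B1: walk · to B1
  B3←B2: walk B2 to B1
  B4←B2: walk B2 to B1
  B4←B3: walk B3 to B1
  B5←B3: walk B3 to B1
  B5←B4: walk B4 to B1
  DF(B0)=∅
  DF(B1)={B1}
  DF(B2)={B1,B3,B4}
  DF(B3)={B4,B5}
  DF(B4)={B5}
  DF(B5)=∅

φ for j: defs {B0,B2}
  DF⁺ = {B1,B3,B4,B5}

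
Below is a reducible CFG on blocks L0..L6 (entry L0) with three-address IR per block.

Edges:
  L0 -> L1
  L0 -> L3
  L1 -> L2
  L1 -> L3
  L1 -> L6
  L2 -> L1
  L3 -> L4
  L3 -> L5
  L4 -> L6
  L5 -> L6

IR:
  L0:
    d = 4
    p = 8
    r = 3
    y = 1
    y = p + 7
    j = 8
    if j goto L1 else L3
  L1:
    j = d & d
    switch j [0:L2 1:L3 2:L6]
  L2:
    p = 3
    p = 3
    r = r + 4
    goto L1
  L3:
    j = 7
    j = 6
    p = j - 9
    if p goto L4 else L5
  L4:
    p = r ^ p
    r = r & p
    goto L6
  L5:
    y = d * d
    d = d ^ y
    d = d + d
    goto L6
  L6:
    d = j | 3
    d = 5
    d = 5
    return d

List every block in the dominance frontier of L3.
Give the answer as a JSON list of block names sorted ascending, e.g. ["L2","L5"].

Answer: ["L6"]

Analysis:
idom tree: L1←L0 L2←L1 L3←L0 L4←L3 L5←L3 L6←L0
Join-block Dom:
  L1: preds {L0,L2}: {L0} ∩ {L0,L1,L2} = {L0}; idom=L0
  L3: preds {L0,L1}: {L0} ∩ {L0,L1} = {L0}; idom=L0
  L6: preds {L1,L4,L5}: {L0,L1} ∩ {L0,L3,L4} ∩ {L0,L3,L5} = {L0}; idom=L0

Frontier:
  L1←L0: walk · to L0
  L1←L2: walk L2→L1 to L0
  L3←L0: walk · to L0
  L3←L1: walk L1 to L0
  L6←L1: walk L1 to L0
  L6←L4: walk L4→L3 to L0
  L6←L5: walk L5→L3 to L0
  L0 → ∅
  L1 → {L1,L3,L6}
  L2 → {L1}
  L3 → {L6}
  L4 → {L6}
  L5 → {L6}
  L6 → ∅

DF(L3) = ["L6"]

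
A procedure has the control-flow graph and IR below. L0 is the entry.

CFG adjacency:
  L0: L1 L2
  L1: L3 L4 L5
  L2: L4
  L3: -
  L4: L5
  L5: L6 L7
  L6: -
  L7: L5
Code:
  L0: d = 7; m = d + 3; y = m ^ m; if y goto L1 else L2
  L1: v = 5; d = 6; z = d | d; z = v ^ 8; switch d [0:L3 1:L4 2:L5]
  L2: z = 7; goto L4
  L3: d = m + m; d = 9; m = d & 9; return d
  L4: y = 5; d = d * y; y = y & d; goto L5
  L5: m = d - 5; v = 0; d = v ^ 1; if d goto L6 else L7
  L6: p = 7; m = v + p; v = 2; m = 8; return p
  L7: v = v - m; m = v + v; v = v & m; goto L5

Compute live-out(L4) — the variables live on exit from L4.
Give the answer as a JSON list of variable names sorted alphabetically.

Answer: ["d"]

Derivation:
def/use:
  L0: def={d,m,y} ue=∅
  L1: def={d,v,z} ue=∅
  L2: def={z} ue=∅
  L3: def={d,m} ue={m}
  L4: def={d,y} ue={d}
  L5: def={d,m,v} ue={d}
  L6: def={m,p,v} ue={v}
  L7: def={m,v} ue={m,v}

Live sets:
  L0: in=∅ out={d,m}
  L1: in={m} out={d,m}
  L2: in={d} out={d}
  L3: in={m} out=∅
  L4: in={d} out={d}
  L5: in={d} out={d,m,v}
  L6: in={v} out=∅
  L7: in={d,m,v} out={d}

live-out(L4) = ["d"]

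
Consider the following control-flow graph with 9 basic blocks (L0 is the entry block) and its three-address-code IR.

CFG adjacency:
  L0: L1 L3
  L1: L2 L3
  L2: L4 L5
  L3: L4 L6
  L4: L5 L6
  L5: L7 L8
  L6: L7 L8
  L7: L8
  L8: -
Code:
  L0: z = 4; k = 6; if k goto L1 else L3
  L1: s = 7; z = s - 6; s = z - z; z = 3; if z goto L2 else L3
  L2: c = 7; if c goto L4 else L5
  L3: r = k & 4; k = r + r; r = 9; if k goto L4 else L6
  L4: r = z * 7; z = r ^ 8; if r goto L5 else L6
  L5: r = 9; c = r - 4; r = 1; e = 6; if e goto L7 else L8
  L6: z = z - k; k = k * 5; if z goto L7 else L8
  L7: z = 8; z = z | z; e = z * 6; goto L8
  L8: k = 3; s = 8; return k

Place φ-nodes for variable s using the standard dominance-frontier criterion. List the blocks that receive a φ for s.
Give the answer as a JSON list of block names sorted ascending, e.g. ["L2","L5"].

idom tree: L1←L0 L2←L1 L3←L0 L4←L0 L5←L0 L6←L0 L7←L0 L8←L0
Dom at joins:
  L3: preds {L0,L1}: {L0} ∩ {L0,L1} = {L0}; idom=L0
  L4: preds {L2,L3}: {L0,L1,L2} ∩ {L0,L3} = {L0}; idom=L0
  L5: preds {L2,L4}: {L0,L1,L2} ∩ {L0,L4} = {L0}; idom=L0
  L6: preds {L3,L4}: {L0,L3} ∩ {L0,L4} = {L0}; idom=L0
  L7: preds {L5,L6}: {L0,L5} ∩ {L0,L6} = {L0}; idom=L0
  L8: preds {L5,L6,L7}: {L0,L5} ∩ {L0,L6} ∩ {L0,L7} = {L0}; idom=L0

DF walk-up:
  join L3 pred L0: · stop@L0
  join L3 pred L1: L1 stop@L0
  join L4 pred L2: L2→L1 stop@L0
  join L4 pred L3: L3 stop@L0
  join L5 pred L2: L2→L1 stop@L0
  join L5 pred L4: L4 stop@L0
  join L6 pred L3: L3 stop@L0
  join L6 pred L4: L4 stop@L0
  join L7 pred L5: L5 stop@L0
  join L7 pred L6: L6 stop@L0
  join L8 pred L5: L5 stop@L0
  join L8 pred L6: L6 stop@L0
  join L8 pred L7: L7 stop@L0
  DF(L0)=∅
  DF(L1)={L3,L4,L5}
  DF(L2)={L4,L5}
  DF(L3)={L4,L6}
  DF(L4)={L5,L6}
  DF(L5)={L7,L8}
  DF(L6)={L7,L8}
  DF(L7)={L8}
  DF(L8)=∅

φ for s: defs {L1,L8}
  DF⁺ = {L3,L4,L5,L6,L7,L8}

Answer: ["L3", "L4", "L5", "L6", "L7", "L8"]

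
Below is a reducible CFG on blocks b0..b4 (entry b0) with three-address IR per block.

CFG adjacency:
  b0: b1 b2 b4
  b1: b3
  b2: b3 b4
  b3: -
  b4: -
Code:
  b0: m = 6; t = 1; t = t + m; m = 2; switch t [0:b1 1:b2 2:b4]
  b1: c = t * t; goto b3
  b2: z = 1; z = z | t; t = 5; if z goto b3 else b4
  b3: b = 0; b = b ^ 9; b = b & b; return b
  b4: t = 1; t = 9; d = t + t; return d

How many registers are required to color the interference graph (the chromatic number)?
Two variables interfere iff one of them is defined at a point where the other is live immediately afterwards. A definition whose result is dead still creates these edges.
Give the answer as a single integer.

Answer: 2

Working:
def/use:
  b0 def {m,t} use ∅
  b1 def {c} use {t}
  b2 def {t,z} use {t}
  b3 def {b} use ∅
  b4 def {d,t} use ∅

Live sets:
  live b0: ∅→{t}
  live b1: {t}→∅
  live b2: {t}→∅
  live b3: ∅→∅
  live b4: ∅→∅

Interference:
  b↔∅
  c↔∅
  d↔∅
  m↔{t}
  t↔{m,z}
  z↔{t}

Colouring:
  lower bound: {m,t} mutually conflict ⇒ χ ≥ 2
  2-colouring: R0={b,c,d,t}  R1={m,z}
  χ = 2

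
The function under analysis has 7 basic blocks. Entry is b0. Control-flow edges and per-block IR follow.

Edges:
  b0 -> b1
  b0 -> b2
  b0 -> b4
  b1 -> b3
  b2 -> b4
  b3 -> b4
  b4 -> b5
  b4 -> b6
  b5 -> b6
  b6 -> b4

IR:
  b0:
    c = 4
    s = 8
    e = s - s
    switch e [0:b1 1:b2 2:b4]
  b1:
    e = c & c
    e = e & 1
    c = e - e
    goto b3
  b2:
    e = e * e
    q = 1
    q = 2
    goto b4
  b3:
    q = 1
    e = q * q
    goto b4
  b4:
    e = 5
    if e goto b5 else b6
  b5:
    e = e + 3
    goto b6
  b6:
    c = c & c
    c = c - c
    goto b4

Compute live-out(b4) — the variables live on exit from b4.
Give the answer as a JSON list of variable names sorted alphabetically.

Answer: ["c", "e"]

Working:
Per-block:
  b0: def={c,e,s} ue=∅
  b1: def={c,e} ue={c}
  b2: def={e,q} ue={e}
  b3: def={e,q} ue=∅
  b4: def={e} ue=∅
  b5: def={e} ue={e}
  b6: def={c} ue={c}

Backward fixpoint:
  b0: in=∅ out={c,e}
  b1: in={c} out={c}
  b2: in={c,e} out={c}
  b3: in={c} out={c}
  b4: in={c} out={c,e}
  b5: in={c,e} out={c}
  b6: in={c} out={c}

live-out(b4) = ["c", "e"]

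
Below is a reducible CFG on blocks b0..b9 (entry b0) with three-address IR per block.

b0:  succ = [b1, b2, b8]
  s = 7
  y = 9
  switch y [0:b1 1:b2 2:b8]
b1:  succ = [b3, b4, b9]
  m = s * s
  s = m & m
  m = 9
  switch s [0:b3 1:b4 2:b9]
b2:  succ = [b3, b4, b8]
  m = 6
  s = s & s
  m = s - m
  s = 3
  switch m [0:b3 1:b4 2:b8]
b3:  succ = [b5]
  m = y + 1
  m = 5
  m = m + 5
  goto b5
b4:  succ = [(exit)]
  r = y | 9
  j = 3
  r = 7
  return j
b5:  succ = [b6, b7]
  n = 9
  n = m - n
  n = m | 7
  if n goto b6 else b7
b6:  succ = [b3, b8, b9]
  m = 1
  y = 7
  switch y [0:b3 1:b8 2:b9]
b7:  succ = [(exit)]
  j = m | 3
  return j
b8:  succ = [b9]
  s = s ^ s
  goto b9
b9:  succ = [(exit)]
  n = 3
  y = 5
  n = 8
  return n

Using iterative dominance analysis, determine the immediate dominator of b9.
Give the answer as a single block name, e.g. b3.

Answer: b0

Working:
idom tree: b1←b0 b2←b0 b3←b0 b4←b0 b5←b3 b6←b5 b7←b5 b8←b0 b9←b0
Dom∩ at merges:
  b3: preds {b1,b2,b6}: {b0,b1} ∩ {b0,b2} ∩ {b0,b3,b5,b6} = {b0}; idom=b0
  b4: preds {b1,b2}: {b0,b1} ∩ {b0,b2} = {b0}; idom=b0
  b8: preds {b0,b2,b6}: {b0} ∩ {b0,b2} ∩ {b0,b3,b5,b6} = {b0}; idom=b0
  b9: preds {b1,b6,b8}: {b0,b1} ∩ {b0,b3,b5,b6} ∩ {b0,b8} = {b0}; idom=b0

idom(b9) = b0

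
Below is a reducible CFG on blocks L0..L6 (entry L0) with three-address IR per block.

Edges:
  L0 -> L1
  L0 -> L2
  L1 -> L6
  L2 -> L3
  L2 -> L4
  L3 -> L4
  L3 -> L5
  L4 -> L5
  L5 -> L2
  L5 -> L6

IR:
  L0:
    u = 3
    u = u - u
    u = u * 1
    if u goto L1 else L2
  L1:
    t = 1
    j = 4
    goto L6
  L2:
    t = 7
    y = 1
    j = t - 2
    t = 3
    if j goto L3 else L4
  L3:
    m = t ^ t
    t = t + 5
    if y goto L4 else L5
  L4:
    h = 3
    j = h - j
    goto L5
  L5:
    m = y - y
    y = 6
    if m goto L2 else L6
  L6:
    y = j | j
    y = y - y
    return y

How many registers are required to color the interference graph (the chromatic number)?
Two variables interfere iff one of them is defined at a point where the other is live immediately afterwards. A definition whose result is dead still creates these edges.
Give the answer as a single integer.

Answer: 4

Analysis:
def/use:
  L0: {u} / ∅
  L1: {j,t} / ∅
  L2: {j,t,y} / ∅
  L3: {m,t} / {t,y}
  L4: {h,j} / {j}
  L5: {m,y} / {y}
  L6: {y} / {j}

Live sets:
  L0 li=∅ lo=∅
  L1 li=∅ lo={j}
  L2 li=∅ lo={j,t,y}
  L3 li={j,t,y} lo={j,y}
  L4 li={j,y} lo={j,y}
  L5 li={j,y} lo={j}
  L6 li={j} lo=∅

Interference:
  h: {j,y}
  j: {h,m,t,y}
  m: {j,t,y}
  t: {j,m,y}
  u: ∅
  y: {h,j,m,t}

Colouring:
  clique {j,m,t,y} ⇒ need ≥ 4
  4-colouring: R0={j,u}  R1={y}  R2={h,m}  R3={t}
  χ = 4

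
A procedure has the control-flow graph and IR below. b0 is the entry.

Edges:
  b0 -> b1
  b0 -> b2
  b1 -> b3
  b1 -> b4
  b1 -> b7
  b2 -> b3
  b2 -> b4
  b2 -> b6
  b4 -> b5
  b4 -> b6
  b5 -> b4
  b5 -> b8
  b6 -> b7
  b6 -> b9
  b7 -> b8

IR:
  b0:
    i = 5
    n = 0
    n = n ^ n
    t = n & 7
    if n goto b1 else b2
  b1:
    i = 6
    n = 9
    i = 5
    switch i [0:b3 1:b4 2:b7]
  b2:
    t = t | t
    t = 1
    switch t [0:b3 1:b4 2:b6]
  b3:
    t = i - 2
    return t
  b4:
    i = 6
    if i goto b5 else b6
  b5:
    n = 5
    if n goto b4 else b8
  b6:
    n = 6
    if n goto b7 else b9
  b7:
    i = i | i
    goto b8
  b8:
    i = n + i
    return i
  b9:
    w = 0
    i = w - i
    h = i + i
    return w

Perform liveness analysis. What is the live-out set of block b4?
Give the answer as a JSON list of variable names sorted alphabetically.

Block summaries:
  b0 def {i,n,t} use ∅
  b1 def {i,n} use ∅
  b2 def {t} use {t}
  b3 def {t} use {i}
  b4 def {i} use ∅
  b5 def {n} use ∅
  b6 def {n} use ∅
  b7 def {i} use {i}
  b8 def {i} use {i,n}
  b9 def {h,i,w} use {i}

Liveness:
  b0: in=∅ out={i,t}
  b1: in=∅ out={i,n}
  b2: in={i,t} out={i}
  b3: in={i} out=∅
  b4: in=∅ out={i}
  b5: in={i} out={i,n}
  b6: in={i} out={i,n}
  b7: in={i,n} out={i,n}
  b8: in={i,n} out=∅
  b9: in={i} out=∅

live-out(b4) = ["i"]

Answer: ["i"]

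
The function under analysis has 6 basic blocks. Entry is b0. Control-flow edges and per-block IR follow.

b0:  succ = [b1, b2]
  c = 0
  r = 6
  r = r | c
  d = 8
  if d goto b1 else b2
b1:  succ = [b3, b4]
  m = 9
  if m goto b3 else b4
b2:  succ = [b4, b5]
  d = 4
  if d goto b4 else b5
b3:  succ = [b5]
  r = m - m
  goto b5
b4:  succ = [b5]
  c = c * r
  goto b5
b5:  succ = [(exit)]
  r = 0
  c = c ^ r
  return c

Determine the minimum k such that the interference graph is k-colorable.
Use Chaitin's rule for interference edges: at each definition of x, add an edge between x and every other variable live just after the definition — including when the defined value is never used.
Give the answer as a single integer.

def/use:
  b0: {c,d,r} / ∅
  b1: {m} / ∅
  b2: {d} / ∅
  b3: {r} / {m}
  b4: {c} / {c,r}
  b5: {c,r} / {c}

Liveness:
  live b0: ∅→{c,r}
  live b1: {c,r}→{c,m,r}
  live b2: {c,r}→{c,r}
  live b3: {c,m}→{c}
  live b4: {c,r}→{c}
  live b5: {c}→∅

Interfere edges:
  c↔{d,m,r}
  d↔{c,r}
  m↔{c,r}
  r↔{c,d,m}

Chromatic number:
  lower bound: {c,d,r} mutually conflict ⇒ χ ≥ 3
  assign c→r0 d→r2 m→r2 r→r1 — no edge inside a register ⇒ χ ≤ 3
  χ = 3

Answer: 3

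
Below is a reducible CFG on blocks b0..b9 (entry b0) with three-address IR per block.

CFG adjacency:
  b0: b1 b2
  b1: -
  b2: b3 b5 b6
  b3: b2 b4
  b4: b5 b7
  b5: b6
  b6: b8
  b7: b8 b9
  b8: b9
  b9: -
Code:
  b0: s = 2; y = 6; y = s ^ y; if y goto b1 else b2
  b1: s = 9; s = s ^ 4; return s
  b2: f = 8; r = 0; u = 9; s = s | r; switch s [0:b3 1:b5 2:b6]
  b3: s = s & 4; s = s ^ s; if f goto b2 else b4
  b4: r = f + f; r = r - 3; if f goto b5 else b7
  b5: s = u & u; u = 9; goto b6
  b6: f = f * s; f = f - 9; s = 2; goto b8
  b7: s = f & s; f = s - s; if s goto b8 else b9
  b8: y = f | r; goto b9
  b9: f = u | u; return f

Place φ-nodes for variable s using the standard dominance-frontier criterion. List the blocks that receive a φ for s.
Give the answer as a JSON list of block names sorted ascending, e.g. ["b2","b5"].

idom tree: b1←b0 b2←b0 b3←b2 b4←b3 b5←b2 b6←b2 b7←b4 b8←b2 b9←b2
Dom at joins:
  b2: preds {b0,b3}: {b0} ∩ {b0,b2,b3} = {b0}; idom=b0
  b5: preds {b2,b4}: {b0,b2} ∩ {b0,b2,b3,b4} = {b0,b2}; idom=b2
  b6: preds {b2,b5}: {b0,b2} ∩ {b0,b2,b5} = {b0,b2}; idom=b2
  b8: preds {b6,b7}: {b0,b2,b6} ∩ {b0,b2,b3,b4,b7} = {b0,b2}; idom=b2
  b9: preds {b7,b8}: {b0,b2,b3,b4,b7} ∩ {b0,b2,b8} = {b0,b2}; idom=b2

DF walk-up:
  b2←b0: walk · to b0
  b2←b3: walk b3→b2 to b0
  b5←b2: walk · to b2
  b5←b4: walk b4→b3 to b2
  b6←b2: walk · to b2
  b6←b5: walk b5 to b2
  b8←b6: walk b6 to b2
  b8←b7: walk b7→b4→b3 to b2
  b9←b7: walk b7→b4→b3 to b2
  b9←b8: walk b8 to b2
  DF(b0)=∅
  DF(b1)=∅
  DF(b2)={b2}
  DF(b3)={b2,b5,b8,b9}
  DF(b4)={b5,b8,b9}
  DF(b5)={b6}
  DF(b6)={b8}
  DF(b7)={b8,b9}
  DF(b8)={b9}
  DF(b9)=∅

φ for s: defs {b0,b1,b2,b3,b5,b6,b7}
  DF⁺ = {b2,b5,b6,b8,b9}

Answer: ["b2", "b5", "b6", "b8", "b9"]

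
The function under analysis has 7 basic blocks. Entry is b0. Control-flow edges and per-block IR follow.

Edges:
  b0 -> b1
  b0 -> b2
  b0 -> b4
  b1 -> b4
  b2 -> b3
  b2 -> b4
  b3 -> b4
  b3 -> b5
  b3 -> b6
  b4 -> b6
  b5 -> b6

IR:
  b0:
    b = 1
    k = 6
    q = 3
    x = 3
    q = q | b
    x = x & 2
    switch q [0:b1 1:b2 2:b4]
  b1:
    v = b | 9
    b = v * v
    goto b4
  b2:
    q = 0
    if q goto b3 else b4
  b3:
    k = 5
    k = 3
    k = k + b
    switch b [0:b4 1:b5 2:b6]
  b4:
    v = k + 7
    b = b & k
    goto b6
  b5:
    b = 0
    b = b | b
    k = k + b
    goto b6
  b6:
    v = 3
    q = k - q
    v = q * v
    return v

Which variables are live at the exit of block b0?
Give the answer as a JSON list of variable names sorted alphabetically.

Answer: ["b", "k", "q"]

Derivation:
Per-block:
  b0: def={b,k,q,x} ue=∅
  b1: def={b,v} ue={b}
  b2: def={q} ue=∅
  b3: def={k} ue={b}
  b4: def={b,v} ue={b,k}
  b5: def={b,k} ue={k}
  b6: def={q,v} ue={k,q}

Live sets:
  b0 li=∅ lo={b,k,q}
  b1 li={b,k,q} lo={b,k,q}
  b2 li={b,k} lo={b,k,q}
  b3 li={b,q} lo={b,k,q}
  b4 li={b,k,q} lo={k,q}
  b5 li={k,q} lo={k,q}
  b6 li={k,q} lo=∅

live-out(b0) = ["b", "k", "q"]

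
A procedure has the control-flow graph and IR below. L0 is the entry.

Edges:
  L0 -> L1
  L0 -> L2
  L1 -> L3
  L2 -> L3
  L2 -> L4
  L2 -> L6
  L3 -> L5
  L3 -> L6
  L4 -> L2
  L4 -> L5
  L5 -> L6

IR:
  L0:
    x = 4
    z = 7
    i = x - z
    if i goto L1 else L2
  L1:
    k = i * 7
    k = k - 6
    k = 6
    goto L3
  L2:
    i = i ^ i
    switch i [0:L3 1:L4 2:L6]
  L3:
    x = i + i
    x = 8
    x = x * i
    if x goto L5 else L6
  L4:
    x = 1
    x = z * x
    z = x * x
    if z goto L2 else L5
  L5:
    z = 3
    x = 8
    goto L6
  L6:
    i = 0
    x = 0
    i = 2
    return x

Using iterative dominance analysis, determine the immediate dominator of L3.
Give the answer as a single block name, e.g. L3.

idom tree: L1←L0 L2←L0 L3←L0 L4←L2 L5←L0 L6←L0
Dom∩ at merges:
  L2: preds {L0,L4}: {L0} ∩ {L0,L2,L4} = {L0}; idom=L0
  L3: preds {L1,L2}: {L0,L1} ∩ {L0,L2} = {L0}; idom=L0
  L5: preds {L3,L4}: {L0,L3} ∩ {L0,L2,L4} = {L0}; idom=L0
  L6: preds {L2,L3,L5}: {L0,L2} ∩ {L0,L3} ∩ {L0,L5} = {L0}; idom=L0

idom(L3) = L0

Answer: L0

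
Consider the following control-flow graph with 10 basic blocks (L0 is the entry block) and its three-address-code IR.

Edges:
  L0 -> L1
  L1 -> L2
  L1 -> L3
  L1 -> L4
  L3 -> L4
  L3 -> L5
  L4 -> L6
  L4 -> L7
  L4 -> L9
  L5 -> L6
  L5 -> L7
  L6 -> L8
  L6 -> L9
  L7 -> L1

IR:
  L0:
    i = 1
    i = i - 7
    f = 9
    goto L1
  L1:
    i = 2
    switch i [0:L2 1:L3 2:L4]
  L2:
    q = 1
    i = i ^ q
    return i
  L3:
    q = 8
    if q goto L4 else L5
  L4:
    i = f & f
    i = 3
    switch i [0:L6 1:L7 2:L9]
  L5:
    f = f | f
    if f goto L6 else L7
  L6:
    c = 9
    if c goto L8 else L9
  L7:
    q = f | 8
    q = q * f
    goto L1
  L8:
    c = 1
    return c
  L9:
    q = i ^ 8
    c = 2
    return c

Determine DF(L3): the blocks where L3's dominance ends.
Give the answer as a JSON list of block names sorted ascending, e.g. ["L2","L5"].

Answer: ["L4", "L6", "L7"]

Working:
idom tree: L1←L0 L2←L1 L3←L1 L4←L1 L5←L3 L6←L1 L7←L1 L8←L6 L9←L1
Join-block Dom:
  L1: preds {L0,L7}: {L0} ∩ {L0,L1,L7} = {L0}; idom=L0
  L4: preds {L1,L3}: {L0,L1} ∩ {L0,L1,L3} = {L0,L1}; idom=L1
  L6: preds {L4,L5}: {L0,L1,L4} ∩ {L0,L1,L3,L5} = {L0,L1}; idom=L1
  L7: preds {L4,L5}: {L0,L1,L4} ∩ {L0,L1,L3,L5} = {L0,L1}; idom=L1
  L9: preds {L4,L6}: {L0,L1,L4} ∩ {L0,L1,L6} = {L0,L1}; idom=L1

DF walk-up:
  L1←L0: walk · to L0
  L1←L7: walk L7→L1 to L0
  L4←L1: walk · to L1
  L4←L3: walk L3 to L1
  L6←L4: walk L4 to L1
  L6←L5: walk L5→L3 to L1
  L7←L4: walk L4 to L1
  L7←L5: walk L5→L3 to L1
  L9←L4: walk L4 to L1
  L9←L6: walk L6 to L1
  L0: DF=∅
  L1: DF={L1}
  L2: DF=∅
  L3: DF={L4,L6,L7}
  L4: DF={L6,L7,L9}
  L5: DF={L6,L7}
  L6: DF={L9}
  L7: DF={L1}
  L8: DF=∅
  L9: DF=∅

DF(L3) = ["L4", "L6", "L7"]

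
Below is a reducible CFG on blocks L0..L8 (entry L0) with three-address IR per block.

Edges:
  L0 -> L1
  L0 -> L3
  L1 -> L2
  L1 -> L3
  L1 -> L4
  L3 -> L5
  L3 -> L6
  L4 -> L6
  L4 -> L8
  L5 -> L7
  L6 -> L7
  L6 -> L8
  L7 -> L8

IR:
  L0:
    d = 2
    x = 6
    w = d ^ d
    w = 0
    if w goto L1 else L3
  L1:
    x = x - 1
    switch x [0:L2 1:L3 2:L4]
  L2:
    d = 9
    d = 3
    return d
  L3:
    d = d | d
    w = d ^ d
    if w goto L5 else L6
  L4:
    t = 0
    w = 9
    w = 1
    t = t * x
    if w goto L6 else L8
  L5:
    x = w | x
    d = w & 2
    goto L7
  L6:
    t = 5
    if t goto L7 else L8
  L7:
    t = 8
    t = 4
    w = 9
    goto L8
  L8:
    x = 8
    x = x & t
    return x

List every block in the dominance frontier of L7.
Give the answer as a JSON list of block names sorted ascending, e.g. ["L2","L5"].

idom tree: L1←L0 L2←L1 L3←L0 L4←L1 L5←L3 L6←L0 L7←L0 L8←L0
Dom at joins:
  L3: preds {L0,L1}: {L0} ∩ {L0,L1} = {L0}; idom=L0
  L6: preds {L3,L4}: {L0,L3} ∩ {L0,L1,L4} = {L0}; idom=L0
  L7: preds {L5,L6}: {L0,L3,L5} ∩ {L0,L6} = {L0}; idom=L0
  L8: preds {L4,L6,L7}: {L0,L1,L4} ∩ {L0,L6} ∩ {L0,L7} = {L0}; idom=L0

DF walk-up:
  L3←L0: walk · to L0
  L3←L1: walk L1 to L0
  L6←L3: walk L3 to L0
  L6←L4: walk L4→L1 to L0
  L7←L5: walk L5→L3 to L0
  L7←L6: walk L6 to L0
  L8←L4: walk L4→L1 to L0
  L8←L6: walk L6 to L0
  L8←L7: walk L7 to L0
  DF(L0)=∅
  DF(L1)={L3,L6,L8}
  DF(L2)=∅
  DF(L3)={L6,L7}
  DF(L4)={L6,L8}
  DF(L5)={L7}
  DF(L6)={L7,L8}
  DF(L7)={L8}
  DF(L8)=∅

DF(L7) = ["L8"]

Answer: ["L8"]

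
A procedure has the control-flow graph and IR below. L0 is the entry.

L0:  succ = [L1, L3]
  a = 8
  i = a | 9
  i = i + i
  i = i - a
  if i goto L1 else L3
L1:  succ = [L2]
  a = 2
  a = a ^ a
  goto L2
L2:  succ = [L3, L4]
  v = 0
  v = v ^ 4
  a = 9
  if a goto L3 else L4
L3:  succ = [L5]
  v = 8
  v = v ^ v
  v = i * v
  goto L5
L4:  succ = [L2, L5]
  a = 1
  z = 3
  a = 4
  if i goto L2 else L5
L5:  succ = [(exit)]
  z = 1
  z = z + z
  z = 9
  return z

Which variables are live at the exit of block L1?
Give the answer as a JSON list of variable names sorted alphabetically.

Answer: ["i"]

Working:
Per-block:
  L0 def {a,i} use ∅
  L1 def {a} use ∅
  L2 def {a,v} use ∅
  L3 def {v} use {i}
  L4 def {a,z} use {i}
  L5 def {z} use ∅

Liveness:
  L0: in=∅ out={i}
  L1: in={i} out={i}
  L2: in={i} out={i}
  L3: in={i} out=∅
  L4: in={i} out={i}
  L5: in=∅ out=∅

live-out(L1) = ["i"]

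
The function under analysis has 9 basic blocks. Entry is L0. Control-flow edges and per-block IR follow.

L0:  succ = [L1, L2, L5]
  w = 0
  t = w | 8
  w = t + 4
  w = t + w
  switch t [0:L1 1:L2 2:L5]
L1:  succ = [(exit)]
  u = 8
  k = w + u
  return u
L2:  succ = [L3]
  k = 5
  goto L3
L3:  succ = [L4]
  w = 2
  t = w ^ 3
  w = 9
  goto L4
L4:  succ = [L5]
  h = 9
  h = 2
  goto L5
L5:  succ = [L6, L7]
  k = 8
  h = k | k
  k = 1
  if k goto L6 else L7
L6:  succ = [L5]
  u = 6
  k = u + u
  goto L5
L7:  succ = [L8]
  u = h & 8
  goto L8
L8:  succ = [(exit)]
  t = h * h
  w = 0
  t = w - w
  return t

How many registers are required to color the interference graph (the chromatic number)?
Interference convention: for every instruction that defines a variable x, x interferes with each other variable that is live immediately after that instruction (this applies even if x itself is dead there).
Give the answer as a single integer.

Per-block:
  L0 def {t,w} use ∅
  L1 def {k,u} use {w}
  L2 def {k} use ∅
  L3 def {t,w} use ∅
  L4 def {h} use ∅
  L5 def {h,k} use ∅
  L6 def {k,u} use ∅
  L7 def {u} use {h}
  L8 def {t,w} use {h}

Backward fixpoint:
  L0 li=∅ lo={w}
  L1 li={w} lo=∅
  L2 li=∅ lo=∅
  L3 li=∅ lo=∅
  L4 li=∅ lo=∅
  L5 li=∅ lo={h}
  L6 li=∅ lo=∅
  L7 li={h} lo={h}
  L8 li={h} lo=∅

Interference:
  h — {k,u}
  k — {h,u}
  t — {w}
  u — {h,k,w}
  w — {t,u}

Colouring:
  lower bound: {h,k,u} mutually conflict ⇒ χ ≥ 3
  assign h→R1 k→R2 t→R0 u→R0 w→R1 — no edge inside a register ⇒ χ ≤ 3
  χ = 3

Answer: 3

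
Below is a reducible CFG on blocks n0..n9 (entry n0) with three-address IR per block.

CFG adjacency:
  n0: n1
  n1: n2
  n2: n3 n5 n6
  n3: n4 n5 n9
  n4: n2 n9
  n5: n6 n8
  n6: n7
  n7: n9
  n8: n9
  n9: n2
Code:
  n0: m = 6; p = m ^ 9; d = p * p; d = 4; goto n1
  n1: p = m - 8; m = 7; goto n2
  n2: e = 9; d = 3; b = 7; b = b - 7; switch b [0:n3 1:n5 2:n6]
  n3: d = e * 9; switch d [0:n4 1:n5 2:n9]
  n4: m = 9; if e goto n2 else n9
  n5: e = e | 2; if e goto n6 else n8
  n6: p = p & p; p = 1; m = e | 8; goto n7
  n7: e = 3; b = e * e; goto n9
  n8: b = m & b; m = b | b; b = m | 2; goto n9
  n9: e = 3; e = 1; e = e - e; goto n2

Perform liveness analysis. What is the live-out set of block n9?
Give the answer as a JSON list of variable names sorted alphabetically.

Answer: ["m", "p"]

Working:
Block summaries:
  n0: def={d,m,p} ue=∅
  n1: def={m,p} ue={m}
  n2: def={b,d,e} ue=∅
  n3: def={d} ue={e}
  n4: def={m} ue={e}
  n5: def={e} ue={e}
  n6: def={m,p} ue={e,p}
  n7: def={b,e} ue=∅
  n8: def={b,m} ue={b,m}
  n9: def={e} ue=∅

Liveness:
  n0 li=∅ lo={m}
  n1 li={m} lo={m,p}
  n2 li={m,p} lo={b,e,m,p}
  n3 li={b,e,m,p} lo={b,e,m,p}
  n4 li={e,p} lo={m,p}
  n5 li={b,e,m,p} lo={b,e,m,p}
  n6 li={e,p} lo={m,p}
  n7 li={m,p} lo={m,p}
  n8 li={b,m,p} lo={m,p}
  n9 li={m,p} lo={m,p}

live-out(n9) = ["m", "p"]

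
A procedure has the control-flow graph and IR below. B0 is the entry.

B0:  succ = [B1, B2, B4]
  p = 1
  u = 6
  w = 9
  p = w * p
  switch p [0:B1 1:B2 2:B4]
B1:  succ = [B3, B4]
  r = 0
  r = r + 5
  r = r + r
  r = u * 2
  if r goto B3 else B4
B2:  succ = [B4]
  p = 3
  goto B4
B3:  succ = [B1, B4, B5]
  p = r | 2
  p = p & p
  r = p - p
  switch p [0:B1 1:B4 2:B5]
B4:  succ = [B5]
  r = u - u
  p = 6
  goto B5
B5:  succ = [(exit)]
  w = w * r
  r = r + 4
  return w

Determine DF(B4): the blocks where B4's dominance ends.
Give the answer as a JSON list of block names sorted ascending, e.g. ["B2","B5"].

idom tree: B1←B0 B2←B0 B3←B1 B4←B0 B5←B0
Dom at joins:
  B1: preds {B0,B3}: {B0} ∩ {B0,B1,B3} = {B0}; idom=B0
  B4: preds {B0,B1,B2,B3}: {B0} ∩ {B0,B1} ∩ {B0,B2} ∩ {B0,B1,B3} = {B0}; idom=B0
  B5: preds {B3,B4}: {B0,B1,B3} ∩ {B0,B4} = {B0}; idom=B0

DF walk-up:
  join B1 pred B0: · stop@B0
  join B1 pred B3: B3→B1 stop@B0
  join B4 pred B0: · stop@B0
  join B4 pred B1: B1 stop@B0
  join B4 pred B2: B2 stop@B0
  join B4 pred B3: B3→B1 stop@B0
  join B5 pred B3: B3→B1 stop@B0
  join B5 pred B4: B4 stop@B0
  DF(B0)=∅
  DF(B1)={B1,B4,B5}
  DF(B2)={B4}
  DF(B3)={B1,B4,B5}
  DF(B4)={B5}
  DF(B5)=∅

DF(B4) = ["B5"]

Answer: ["B5"]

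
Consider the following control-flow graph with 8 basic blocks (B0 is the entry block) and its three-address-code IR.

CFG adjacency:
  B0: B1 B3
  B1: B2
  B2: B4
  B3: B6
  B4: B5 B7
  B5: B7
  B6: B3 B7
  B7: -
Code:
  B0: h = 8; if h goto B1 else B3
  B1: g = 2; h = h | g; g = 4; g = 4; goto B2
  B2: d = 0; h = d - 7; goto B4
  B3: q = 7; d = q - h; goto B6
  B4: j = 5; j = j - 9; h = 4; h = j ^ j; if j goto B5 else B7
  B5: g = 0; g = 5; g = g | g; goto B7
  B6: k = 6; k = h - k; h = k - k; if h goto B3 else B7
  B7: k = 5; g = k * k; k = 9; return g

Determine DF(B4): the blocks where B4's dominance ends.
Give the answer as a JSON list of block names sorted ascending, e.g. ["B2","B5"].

Answer: ["B7"]

Working:
idom tree: B1←B0 B2←B1 B3←B0 B4←B2 B5←B4 B6←B3 B7←B0
Join-block Dom:
  B3: preds {B0,B6}: {B0} ∩ {B0,B3,B6} = {B0}; idom=B0
  B7: preds {B4,B5,B6}: {B0,B1,B2,B4} ∩ {B0,B1,B2,B4,B5} ∩ {B0,B3,B6} = {B0}; idom=B0

DF derivation:
  B3←B0: walk · to B0
  B3←B6: walk B6→B3 to B0
  B7←B4: walk B4→B2→B1 to B0
  B7←B5: walk B5→B4→B2→B1 to B0
  B7←B6: walk B6→B3 to B0
  B0: DF=∅
  B1: DF={B7}
  B2: DF={B7}
  B3: DF={B3,B7}
  B4: DF={B7}
  B5: DF={B7}
  B6: DF={B3,B7}
  B7: DF=∅

DF(B4) = ["B7"]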